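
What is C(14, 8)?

C(14,8) = C(14,6) by symmetry.
C(14,6) = (14·13·12·11·10·9) / 6! = 2162160 / 720 = 3003.

3003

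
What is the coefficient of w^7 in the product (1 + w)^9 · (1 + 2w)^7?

Coefficient of w^7 = Σ_{j} C(9,j)·1^j·C(7,7-j)·2^(7-j) for j from 0 to 7.
= 128 + 4032 + 24192 + 47040 + 35280 + 10584 + 1176 + 36 = 122468.

122468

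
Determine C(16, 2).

120

C(16,2) = (16·15) / 2! = 240 / 2 = 120.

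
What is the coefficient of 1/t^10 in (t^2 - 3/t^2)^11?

General term: C(11,j)·(t^2)^j·(-3/t^2)^(11-j), with t-exponent 2j − 2(11−j) = 4j − 22.
Set 4j − 22 = -10: j = 3.
C(11,3) = 165; 1^3 = 1; (-3)^8 = 6561.
Coefficient = 165 · 1 · 6561 = 1082565.

1082565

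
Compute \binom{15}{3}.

455

C(15,3) = (15·14·13) / 3! = 2730 / 6 = 455.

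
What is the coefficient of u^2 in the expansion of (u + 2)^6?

The general term is C(6,j)·(u)^j·(2)^(6-j); the u^2 term has j = 2.
C(6,2) = 15.
Coefficient = C(6,2) · 2^4 = 15 · 16 = 240.

240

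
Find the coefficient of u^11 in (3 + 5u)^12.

1757812500

The general term is C(12,j)·(3)^j·(5u)^(12-j); the u^11 term has j = 1.
C(12,1) = 12.
Coefficient = C(12,1) · 3^1 · 5^11 = 12 · 3 · 48828125 = 1757812500.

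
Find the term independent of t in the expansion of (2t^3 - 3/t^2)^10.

2449440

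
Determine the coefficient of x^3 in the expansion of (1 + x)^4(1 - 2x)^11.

Coefficient of x^3 = Σ_{j} C(4,j)·1^j·C(11,3-j)·(-2)^(3-j) for j from 0 to 3.
= (-1320) + 880 + (-132) + 4 = -568.

-568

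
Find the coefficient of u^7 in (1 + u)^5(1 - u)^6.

10

Coefficient of u^7 = Σ_{j} C(5,j)·1^j·C(6,7-j)·(-1)^(7-j) for j from 1 to 5.
= 5 + (-60) + 150 + (-100) + 15 = 10.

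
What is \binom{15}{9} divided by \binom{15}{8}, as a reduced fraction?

7/9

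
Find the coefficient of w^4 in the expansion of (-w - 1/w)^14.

General term: C(14,j)·(-w)^j·(-1/w)^(14-j), with w-exponent 1j − 1(14−j) = 2j − 14.
Set 2j − 14 = 4: j = 9.
C(14,9) = 2002; (-1)^9 = -1; (-1)^5 = -1.
Coefficient = 2002 · (-1) · (-1) = 2002.

2002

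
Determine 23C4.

8855

C(23,4) = (23·22·21·20) / 4! = 212520 / 24 = 8855.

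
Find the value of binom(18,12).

18564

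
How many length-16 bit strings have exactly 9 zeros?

Choose the 9 positions: C(16,9) = 11440.

11440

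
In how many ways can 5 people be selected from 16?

4368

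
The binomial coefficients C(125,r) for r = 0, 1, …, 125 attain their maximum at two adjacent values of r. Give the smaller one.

62

For odd n = 125, C(125,r) peaks at r = (n−1)/2 and (n+1)/2; the smaller is 62.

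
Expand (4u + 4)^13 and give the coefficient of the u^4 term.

47982837760

The general term is C(13,j)·(4u)^j·(4)^(13-j); the u^4 term has j = 4.
C(13,4) = 715.
Coefficient = C(13,4) · 4^4 · 4^9 = 715 · 256 · 262144 = 47982837760.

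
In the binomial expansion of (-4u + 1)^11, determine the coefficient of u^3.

-10560

The general term is C(11,j)·(-4u)^j·(1)^(11-j); the u^3 term has j = 3.
C(11,3) = 165.
Coefficient = C(11,3) · (-4)^3 = 165 · (-64) = -10560.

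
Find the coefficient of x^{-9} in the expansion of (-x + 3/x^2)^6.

-1458

General term: C(6,j)·(-x)^j·(3/x^2)^(6-j), with x-exponent 1j − 2(6−j) = 3j − 12.
Set 3j − 12 = -9: j = 1.
C(6,1) = 6; (-1)^1 = -1; 3^5 = 243.
Coefficient = 6 · (-1) · 243 = -1458.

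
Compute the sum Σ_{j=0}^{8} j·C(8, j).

Since j·C(8,j) = 8·C(7,j−1), the sum is 8·2^7 = 8·128 = 1024.

1024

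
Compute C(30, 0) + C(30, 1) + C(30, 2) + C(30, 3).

1 + 30 + 435 + 4060 = 4526.

4526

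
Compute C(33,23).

C(33,23) = C(33,10) by symmetry.
C(33,10) = (33·32·31·30·29·28·27·26·25·24) / 10! = 335885501952000 / 3628800 = 92561040.

92561040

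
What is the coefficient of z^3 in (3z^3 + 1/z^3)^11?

General term: C(11,j)·(3z^3)^j·(1/z^3)^(11-j), with z-exponent 3j − 3(11−j) = 6j − 33.
Set 6j − 33 = 3: j = 6.
C(11,6) = 462; 3^6 = 729; 1^5 = 1.
Coefficient = 462 · 729 · 1 = 336798.

336798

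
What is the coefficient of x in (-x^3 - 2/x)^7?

-672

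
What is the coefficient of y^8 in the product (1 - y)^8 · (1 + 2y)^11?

Coefficient of y^8 = Σ_{j} C(8,j)·(-1)^j·C(11,8-j)·2^(8-j) for j from 0 to 8.
= 42240 + (-337920) + 827904 + (-827904) + 369600 + (-73920) + 6160 + (-176) + 1 = 5985.

5985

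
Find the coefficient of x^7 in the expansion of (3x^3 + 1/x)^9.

10206

General term: C(9,j)·(3x^3)^j·(1/x)^(9-j), with x-exponent 3j − 1(9−j) = 4j − 9.
Set 4j − 9 = 7: j = 4.
C(9,4) = 126; 3^4 = 81; 1^5 = 1.
Coefficient = 126 · 81 · 1 = 10206.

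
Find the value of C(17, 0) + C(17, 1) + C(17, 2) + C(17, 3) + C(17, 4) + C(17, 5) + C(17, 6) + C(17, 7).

41226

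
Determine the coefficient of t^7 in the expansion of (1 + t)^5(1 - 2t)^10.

Coefficient of t^7 = Σ_{j} C(5,j)·1^j·C(10,7-j)·(-2)^(7-j) for j from 0 to 5.
= (-15360) + 67200 + (-80640) + 33600 + (-4800) + 180 = 180.

180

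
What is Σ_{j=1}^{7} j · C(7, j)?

448

Differentiating (1+x)^7 and setting x=1: Σ j·C(7,j) = 7·2^6 = 448.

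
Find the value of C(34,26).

18156204

C(34,26) = C(34,8) by symmetry.
C(34,8) = (34·33·32·31·30·29·28·27) / 8! = 732058145280 / 40320 = 18156204.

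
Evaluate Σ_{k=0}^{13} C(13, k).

The entries of row 13 sum to 2^13 = 8192.

8192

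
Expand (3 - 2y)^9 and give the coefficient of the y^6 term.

The general term is C(9,j)·(3)^j·(-2y)^(9-j); the y^6 term has j = 3.
C(9,3) = 84.
Coefficient = C(9,3) · 3^3 · (-2)^6 = 84 · 27 · 64 = 145152.

145152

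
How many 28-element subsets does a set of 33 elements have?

237336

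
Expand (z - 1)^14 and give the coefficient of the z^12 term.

The general term is C(14,j)·(z)^j·(-1)^(14-j); the z^12 term has j = 12.
C(14,12) = 91.
Coefficient = C(14,12) = 91.

91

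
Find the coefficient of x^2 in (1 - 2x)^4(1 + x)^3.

3

Coefficient of x^2 = Σ_{j} C(4,j)·(-2)^j·C(3,2-j)·1^(2-j) for j from 0 to 2.
= 3 + (-24) + 24 = 3.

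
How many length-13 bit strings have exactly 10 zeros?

286

Choose the 10 positions: C(13,10) = 286.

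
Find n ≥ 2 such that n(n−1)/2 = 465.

n(n−1)/2 = 465 ⇒ n(n−1) = 930. Since 31·30 = 930, n = 31.

31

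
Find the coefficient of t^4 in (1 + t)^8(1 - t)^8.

28

Coefficient of t^4 = Σ_{j} C(8,j)·1^j·C(8,4-j)·(-1)^(4-j) for j from 0 to 4.
= 70 + (-448) + 784 + (-448) + 70 = 28.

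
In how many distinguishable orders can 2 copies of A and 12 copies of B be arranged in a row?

Choose positions for the A's: C(14,2) = 91.

91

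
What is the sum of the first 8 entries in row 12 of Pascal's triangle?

3302

1 + 12 + 66 + 220 + 495 + 792 + 924 + 792 = 3302.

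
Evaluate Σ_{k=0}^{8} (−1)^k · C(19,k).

43758

The partial alternating sum Σ_{k=0}^{8} (−1)^k C(19,k) = (−1)^8 C(18,8) = 43758.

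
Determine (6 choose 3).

20

C(6,3) = (6·5·4) / 3! = 120 / 6 = 20.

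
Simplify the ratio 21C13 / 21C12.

9/13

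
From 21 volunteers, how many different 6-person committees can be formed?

This is C(21,6) = 54264.

54264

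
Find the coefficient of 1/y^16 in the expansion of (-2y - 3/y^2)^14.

General term: C(14,j)·(-2y)^j·(-3/y^2)^(14-j), with y-exponent 1j − 2(14−j) = 3j − 28.
Set 3j − 28 = -16: j = 4.
C(14,4) = 1001; (-2)^4 = 16; (-3)^10 = 59049.
Coefficient = 1001 · 16 · 59049 = 945728784.

945728784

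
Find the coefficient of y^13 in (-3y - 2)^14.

44641044

The general term is C(14,j)·(-3y)^j·(-2)^(14-j); the y^13 term has j = 13.
C(14,13) = 14.
Coefficient = C(14,13) · (-3)^13 · (-2)^1 = 14 · (-1594323) · (-2) = 44641044.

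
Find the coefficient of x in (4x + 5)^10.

78125000

The general term is C(10,j)·(4x)^j·(5)^(10-j); the x^1 term has j = 1.
C(10,1) = 10.
Coefficient = C(10,1) · 4^1 · 5^9 = 10 · 4 · 1953125 = 78125000.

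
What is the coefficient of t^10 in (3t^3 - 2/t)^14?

General term: C(14,j)·(3t^3)^j·(-2/t)^(14-j), with t-exponent 3j − 1(14−j) = 4j − 14.
Set 4j − 14 = 10: j = 6.
C(14,6) = 3003; 3^6 = 729; (-2)^8 = 256.
Coefficient = 3003 · 729 · 256 = 560431872.

560431872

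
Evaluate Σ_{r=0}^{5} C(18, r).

12616

1 + 18 + 153 + 816 + 3060 + 8568 = 12616.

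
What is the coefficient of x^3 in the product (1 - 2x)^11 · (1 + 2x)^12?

-88

Coefficient of x^3 = Σ_{j} C(11,j)·(-2)^j·C(12,3-j)·2^(3-j) for j from 0 to 3.
= 1760 + (-5808) + 5280 + (-1320) = -88.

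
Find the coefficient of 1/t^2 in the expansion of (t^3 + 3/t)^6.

General term: C(6,j)·(t^3)^j·(3/t)^(6-j), with t-exponent 3j − 1(6−j) = 4j − 6.
Set 4j − 6 = -2: j = 1.
C(6,1) = 6; 1^1 = 1; 3^5 = 243.
Coefficient = 6 · 1 · 243 = 1458.

1458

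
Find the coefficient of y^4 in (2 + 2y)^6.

960

The general term is C(6,j)·(2)^j·(2y)^(6-j); the y^4 term has j = 2.
C(6,2) = 15.
Coefficient = C(6,2) · 2^2 · 2^4 = 15 · 4 · 16 = 960.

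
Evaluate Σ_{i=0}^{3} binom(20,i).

1351

1 + 20 + 190 + 1140 = 1351.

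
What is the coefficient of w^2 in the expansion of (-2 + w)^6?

240

The general term is C(6,j)·(-2)^j·(w)^(6-j); the w^2 term has j = 4.
C(6,4) = 15.
Coefficient = C(6,4) · (-2)^4 = 15 · 16 = 240.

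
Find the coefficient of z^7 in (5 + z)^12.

2475000

The general term is C(12,j)·(5)^j·(z)^(12-j); the z^7 term has j = 5.
C(12,5) = 792.
Coefficient = C(12,5) · 5^5 = 792 · 3125 = 2475000.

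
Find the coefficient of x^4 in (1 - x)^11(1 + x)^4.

-43

Coefficient of x^4 = Σ_{j} C(11,j)·(-1)^j·C(4,4-j)·1^(4-j) for j from 0 to 4.
= 1 + (-44) + 330 + (-660) + 330 = -43.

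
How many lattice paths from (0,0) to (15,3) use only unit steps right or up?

Each path is a sequence of 18 steps with 15 rights: C(18,15) = 816.

816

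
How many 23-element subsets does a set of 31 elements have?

7888725

C(31,23) = C(31,8) by symmetry.
C(31,8) = (31·30·29·28·27·26·25·24) / 8! = 318073392000 / 40320 = 7888725.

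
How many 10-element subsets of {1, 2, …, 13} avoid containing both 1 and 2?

All 10-subsets: C(13,10) = 286. Those containing both fixed elements: C(11,8) = 165.
286 − 165 = 121.

121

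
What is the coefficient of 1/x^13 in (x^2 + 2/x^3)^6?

192

General term: C(6,j)·(x^2)^j·(2/x^3)^(6-j), with x-exponent 2j − 3(6−j) = 5j − 18.
Set 5j − 18 = -13: j = 1.
C(6,1) = 6; 1^1 = 1; 2^5 = 32.
Coefficient = 6 · 1 · 32 = 192.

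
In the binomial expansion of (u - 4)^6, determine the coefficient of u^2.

3840

The general term is C(6,j)·(u)^j·(-4)^(6-j); the u^2 term has j = 2.
C(6,2) = 15.
Coefficient = C(6,2) · (-4)^4 = 15 · 256 = 3840.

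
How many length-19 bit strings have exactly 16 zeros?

969

Choose the 16 positions: C(19,16) = 969.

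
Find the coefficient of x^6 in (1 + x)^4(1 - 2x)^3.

-20

Coefficient of x^6 = Σ_{j} C(4,j)·1^j·C(3,6-j)·(-2)^(6-j) for j from 3 to 4.
= (-32) + 12 = -20.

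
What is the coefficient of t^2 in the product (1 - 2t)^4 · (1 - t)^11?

167

Coefficient of t^2 = Σ_{j} C(4,j)·(-2)^j·C(11,2-j)·(-1)^(2-j) for j from 0 to 2.
= 55 + 88 + 24 = 167.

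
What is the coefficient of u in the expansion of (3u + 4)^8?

393216

The general term is C(8,j)·(3u)^j·(4)^(8-j); the u^1 term has j = 1.
C(8,1) = 8.
Coefficient = C(8,1) · 3^1 · 4^7 = 8 · 3 · 16384 = 393216.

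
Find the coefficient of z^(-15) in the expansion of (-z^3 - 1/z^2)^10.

10

General term: C(10,j)·(-z^3)^j·(-1/z^2)^(10-j), with z-exponent 3j − 2(10−j) = 5j − 20.
Set 5j − 20 = -15: j = 1.
C(10,1) = 10; (-1)^1 = -1; (-1)^9 = -1.
Coefficient = 10 · (-1) · (-1) = 10.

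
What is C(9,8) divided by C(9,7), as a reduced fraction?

C(n,k+1)/C(n,k) = (n−k)/(k+1) = (9−7)/(7+1) = 2/8 = 1/4.

1/4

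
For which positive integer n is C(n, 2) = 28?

n(n−1)/2 = 28 ⇒ n(n−1) = 56. Since 8·7 = 56, n = 8.

8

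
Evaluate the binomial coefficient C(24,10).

1961256

C(24,10) = (24·23·22·21·20·19·18·17·16·15) / 10! = 7117005772800 / 3628800 = 1961256.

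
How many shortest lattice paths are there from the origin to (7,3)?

120

Each path is a sequence of 10 steps with 7 rights: C(10,7) = 120.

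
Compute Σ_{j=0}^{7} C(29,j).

2182396

1 + 29 + 406 + 3654 + 23751 + 118755 + 475020 + 1560780 = 2182396.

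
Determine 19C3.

C(19,3) = (19·18·17) / 3! = 5814 / 6 = 969.

969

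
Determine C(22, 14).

319770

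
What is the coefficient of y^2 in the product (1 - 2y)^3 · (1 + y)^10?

Coefficient of y^2 = Σ_{j} C(3,j)·(-2)^j·C(10,2-j)·1^(2-j) for j from 0 to 2.
= 45 + (-60) + 12 = -3.

-3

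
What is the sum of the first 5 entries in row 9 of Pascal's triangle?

256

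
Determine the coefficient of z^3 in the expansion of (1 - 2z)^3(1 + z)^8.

Coefficient of z^3 = Σ_{j} C(3,j)·(-2)^j·C(8,3-j)·1^(3-j) for j from 0 to 3.
= 56 + (-168) + 96 + (-8) = -24.

-24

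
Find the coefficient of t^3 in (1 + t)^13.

The general term is C(13,j)·(1)^j·(t)^(13-j); the t^3 term has j = 10.
C(13,10) = 286.
Coefficient = C(13,10) = 286.

286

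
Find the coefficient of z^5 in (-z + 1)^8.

-56

The general term is C(8,j)·(-z)^j·(1)^(8-j); the z^5 term has j = 5.
C(8,5) = 56.
Coefficient = C(8,5) · (-1)^5 = 56 · (-1) = -56.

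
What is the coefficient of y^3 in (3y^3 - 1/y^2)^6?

General term: C(6,j)·(3y^3)^j·(-1/y^2)^(6-j), with y-exponent 3j − 2(6−j) = 5j − 12.
Set 5j − 12 = 3: j = 3.
C(6,3) = 20; 3^3 = 27; (-1)^3 = -1.
Coefficient = 20 · 27 · (-1) = -540.

-540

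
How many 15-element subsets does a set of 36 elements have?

5567902560

C(36,15) = (36·35·34·33·32·31·30·29·28·27·26·25·24·23·22) / 15! = 7281003461233582080000 / 1307674368000 = 5567902560.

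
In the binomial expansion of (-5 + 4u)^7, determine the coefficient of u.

437500

The general term is C(7,j)·(-5)^j·(4u)^(7-j); the u^1 term has j = 6.
C(7,6) = 7.
Coefficient = C(7,6) · (-5)^6 · 4^1 = 7 · 15625 · 4 = 437500.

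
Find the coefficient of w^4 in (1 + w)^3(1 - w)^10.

-25

Coefficient of w^4 = Σ_{j} C(3,j)·1^j·C(10,4-j)·(-1)^(4-j) for j from 0 to 3.
= 210 + (-360) + 135 + (-10) = -25.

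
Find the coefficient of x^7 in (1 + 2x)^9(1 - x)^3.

-1440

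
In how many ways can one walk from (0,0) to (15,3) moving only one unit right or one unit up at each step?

Each path is a sequence of 18 steps with 15 rights: C(18,15) = 816.

816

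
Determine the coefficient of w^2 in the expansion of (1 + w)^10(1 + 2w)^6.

Coefficient of w^2 = Σ_{j} C(10,j)·1^j·C(6,2-j)·2^(2-j) for j from 0 to 2.
= 60 + 120 + 45 = 225.

225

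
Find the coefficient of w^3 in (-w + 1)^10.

The general term is C(10,j)·(-w)^j·(1)^(10-j); the w^3 term has j = 3.
C(10,3) = 120.
Coefficient = C(10,3) · (-1)^3 = 120 · (-1) = -120.

-120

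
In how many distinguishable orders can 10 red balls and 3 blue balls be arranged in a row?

286

Choose positions for the red balls: C(13,10) = 286.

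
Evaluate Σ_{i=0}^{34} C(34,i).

17179869184

The entries of row 34 sum to 2^34 = 17179869184.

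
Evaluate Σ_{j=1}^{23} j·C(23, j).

Since j·C(23,j) = 23·C(22,j−1), the sum is 23·2^22 = 23·4194304 = 96468992.

96468992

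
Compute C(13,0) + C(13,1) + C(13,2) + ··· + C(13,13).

8192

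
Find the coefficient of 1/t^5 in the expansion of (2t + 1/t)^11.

1320

General term: C(11,j)·(2t)^j·(1/t)^(11-j), with t-exponent 1j − 1(11−j) = 2j − 11.
Set 2j − 11 = -5: j = 3.
C(11,3) = 165; 2^3 = 8; 1^8 = 1.
Coefficient = 165 · 8 · 1 = 1320.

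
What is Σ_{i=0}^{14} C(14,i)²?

40116600

By Vandermonde's identity, Σ C(14,i)² = C(28,14) = 40116600.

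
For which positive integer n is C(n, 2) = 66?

12

n(n−1)/2 = 66 ⇒ n(n−1) = 132. Since 12·11 = 132, n = 12.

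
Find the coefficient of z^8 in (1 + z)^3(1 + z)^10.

1287

(1 + z)^3(1 + z)^10 = (1 + z)^13, so the coefficient of z^8 is C(13,8)·1^8 = 1287·1 = 1287.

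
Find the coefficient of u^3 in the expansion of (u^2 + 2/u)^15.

2562560

General term: C(15,j)·(u^2)^j·(2/u)^(15-j), with u-exponent 2j − 1(15−j) = 3j − 15.
Set 3j − 15 = 3: j = 6.
C(15,6) = 5005; 1^6 = 1; 2^9 = 512.
Coefficient = 5005 · 1 · 512 = 2562560.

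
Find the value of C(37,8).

38608020

C(37,8) = (37·36·35·34·33·32·31·30) / 8! = 1556675366400 / 40320 = 38608020.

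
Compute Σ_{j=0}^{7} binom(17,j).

1 + 17 + 136 + 680 + 2380 + 6188 + 12376 + 19448 = 41226.

41226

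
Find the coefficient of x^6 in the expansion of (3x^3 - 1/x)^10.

17010

General term: C(10,j)·(3x^3)^j·(-1/x)^(10-j), with x-exponent 3j − 1(10−j) = 4j − 10.
Set 4j − 10 = 6: j = 4.
C(10,4) = 210; 3^4 = 81; (-1)^6 = 1.
Coefficient = 210 · 81 · 1 = 17010.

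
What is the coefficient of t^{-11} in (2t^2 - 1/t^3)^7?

General term: C(7,j)·(2t^2)^j·(-1/t^3)^(7-j), with t-exponent 2j − 3(7−j) = 5j − 21.
Set 5j − 21 = -11: j = 2.
C(7,2) = 21; 2^2 = 4; (-1)^5 = -1.
Coefficient = 21 · 4 · (-1) = -84.

-84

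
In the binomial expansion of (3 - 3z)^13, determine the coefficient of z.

-20726199

The general term is C(13,j)·(3)^j·(-3z)^(13-j); the z^1 term has j = 12.
C(13,12) = 13.
Coefficient = C(13,12) · 3^12 · (-3)^1 = 13 · 531441 · (-3) = -20726199.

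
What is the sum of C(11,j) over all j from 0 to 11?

The entries of row 11 sum to 2^11 = 2048.

2048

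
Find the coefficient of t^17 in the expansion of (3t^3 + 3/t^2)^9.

708588

General term: C(9,j)·(3t^3)^j·(3/t^2)^(9-j), with t-exponent 3j − 2(9−j) = 5j − 18.
Set 5j − 18 = 17: j = 7.
C(9,7) = 36; 3^7 = 2187; 3^2 = 9.
Coefficient = 36 · 2187 · 9 = 708588.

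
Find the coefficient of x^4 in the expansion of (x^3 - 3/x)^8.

-13608

General term: C(8,j)·(x^3)^j·(-3/x)^(8-j), with x-exponent 3j − 1(8−j) = 4j − 8.
Set 4j − 8 = 4: j = 3.
C(8,3) = 56; 1^3 = 1; (-3)^5 = -243.
Coefficient = 56 · 1 · (-243) = -13608.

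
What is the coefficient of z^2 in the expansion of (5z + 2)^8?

The general term is C(8,j)·(5z)^j·(2)^(8-j); the z^2 term has j = 2.
C(8,2) = 28.
Coefficient = C(8,2) · 5^2 · 2^6 = 28 · 25 · 64 = 44800.

44800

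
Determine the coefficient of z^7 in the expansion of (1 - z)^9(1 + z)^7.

Coefficient of z^7 = Σ_{j} C(9,j)·(-1)^j·C(7,7-j)·1^(7-j) for j from 0 to 7.
= 1 + (-63) + 756 + (-2940) + 4410 + (-2646) + 588 + (-36) = 70.

70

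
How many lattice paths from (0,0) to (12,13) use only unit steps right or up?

5200300

Each path is a sequence of 25 steps with 12 rights: C(25,12) = 5200300.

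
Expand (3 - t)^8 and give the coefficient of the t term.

-17496

The general term is C(8,j)·(3)^j·(-t)^(8-j); the t^1 term has j = 7.
C(8,7) = 8.
Coefficient = C(8,7) · 3^7 · (-1)^1 = 8 · 2187 · (-1) = -17496.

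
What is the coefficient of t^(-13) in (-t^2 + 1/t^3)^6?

General term: C(6,j)·(-t^2)^j·(1/t^3)^(6-j), with t-exponent 2j − 3(6−j) = 5j − 18.
Set 5j − 18 = -13: j = 1.
C(6,1) = 6; (-1)^1 = -1; 1^5 = 1.
Coefficient = 6 · (-1) · 1 = -6.

-6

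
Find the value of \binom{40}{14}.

23206929840

C(40,14) = (40·39·38·37·36·35·34·33·32·31·30·29·28·27) / 14! = 2023140487449489408000 / 87178291200 = 23206929840.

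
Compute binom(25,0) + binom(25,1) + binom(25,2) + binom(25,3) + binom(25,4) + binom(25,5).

1 + 25 + 300 + 2300 + 12650 + 53130 = 68406.

68406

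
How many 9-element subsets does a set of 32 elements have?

C(32,9) = (32·31·30·29·28·27·26·25·24) / 9! = 10178348544000 / 362880 = 28048800.

28048800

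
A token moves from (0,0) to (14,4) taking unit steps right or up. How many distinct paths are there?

3060

Each path is a sequence of 18 steps with 14 rights: C(18,14) = 3060.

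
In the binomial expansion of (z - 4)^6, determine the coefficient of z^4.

The general term is C(6,j)·(z)^j·(-4)^(6-j); the z^4 term has j = 4.
C(6,4) = 15.
Coefficient = C(6,4) · (-4)^2 = 15 · 16 = 240.

240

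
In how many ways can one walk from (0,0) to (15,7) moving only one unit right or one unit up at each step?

Each path is a sequence of 22 steps with 15 rights: C(22,15) = 170544.

170544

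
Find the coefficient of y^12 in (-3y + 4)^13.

27634932

The general term is C(13,j)·(-3y)^j·(4)^(13-j); the y^12 term has j = 12.
C(13,12) = 13.
Coefficient = C(13,12) · (-3)^12 · 4^1 = 13 · 531441 · 4 = 27634932.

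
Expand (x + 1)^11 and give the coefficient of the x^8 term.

The general term is C(11,j)·(x)^j·(1)^(11-j); the x^8 term has j = 8.
C(11,8) = 165.
Coefficient = C(11,8) = 165.

165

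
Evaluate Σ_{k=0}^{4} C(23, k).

10903

1 + 23 + 253 + 1771 + 8855 = 10903.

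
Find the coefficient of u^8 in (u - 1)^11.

The general term is C(11,j)·(u)^j·(-1)^(11-j); the u^8 term has j = 8.
C(11,8) = 165.
Coefficient = C(11,8) · (-1)^3 = 165 · (-1) = -165.

-165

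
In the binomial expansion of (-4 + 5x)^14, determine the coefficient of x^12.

355468750000

The general term is C(14,j)·(-4)^j·(5x)^(14-j); the x^12 term has j = 2.
C(14,2) = 91.
Coefficient = C(14,2) · (-4)^2 · 5^12 = 91 · 16 · 244140625 = 355468750000.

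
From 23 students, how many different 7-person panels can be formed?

This is C(23,7) = 245157.

245157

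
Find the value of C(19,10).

92378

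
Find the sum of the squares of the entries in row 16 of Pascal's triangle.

601080390

Σ C(16,r)² is the coefficient of x^16 in (1+x)^16(1+x)^16 = (1+x)^32, i.e. C(32,16) = 601080390.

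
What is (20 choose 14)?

38760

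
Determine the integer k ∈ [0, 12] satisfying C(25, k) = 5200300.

C(25,k) increases on 0 ≤ k ≤ 12. C(25,11) = 4457400 and C(25,12) = 5200300, so k = 12.

12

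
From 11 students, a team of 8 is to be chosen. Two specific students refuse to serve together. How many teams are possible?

81

All 8-subsets: C(11,8) = 165. Those containing both fixed elements: C(9,6) = 84.
165 − 84 = 81.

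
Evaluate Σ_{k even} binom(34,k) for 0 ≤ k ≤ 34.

8589934592

Even-k terms of row 34 sum to 2^33 = 8589934592.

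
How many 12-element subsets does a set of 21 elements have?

293930

C(21,12) = C(21,9) by symmetry.
C(21,9) = (21·20·19·18·17·16·15·14·13) / 9! = 106661318400 / 362880 = 293930.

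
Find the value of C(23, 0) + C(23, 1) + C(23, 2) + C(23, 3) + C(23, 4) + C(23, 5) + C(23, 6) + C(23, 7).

390656

1 + 23 + 253 + 1771 + 8855 + 33649 + 100947 + 245157 = 390656.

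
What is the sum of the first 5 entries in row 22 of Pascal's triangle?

9109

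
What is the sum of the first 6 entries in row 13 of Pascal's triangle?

1 + 13 + 78 + 286 + 715 + 1287 = 2380.

2380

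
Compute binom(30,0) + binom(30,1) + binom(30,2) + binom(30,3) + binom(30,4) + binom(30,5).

174437

1 + 30 + 435 + 4060 + 27405 + 142506 = 174437.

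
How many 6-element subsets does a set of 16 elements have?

8008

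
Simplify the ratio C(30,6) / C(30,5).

C(n,k+1)/C(n,k) = (n−k)/(k+1) = (30−5)/(5+1) = 25/6.

25/6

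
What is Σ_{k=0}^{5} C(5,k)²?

By Vandermonde's identity, Σ C(5,k)² = C(10,5) = 252.

252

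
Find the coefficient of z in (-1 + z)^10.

-10

The general term is C(10,j)·(-1)^j·(z)^(10-j); the z^1 term has j = 9.
C(10,9) = 10.
Coefficient = C(10,9) · (-1)^9 = 10 · (-1) = -10.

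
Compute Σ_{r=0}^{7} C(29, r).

1 + 29 + 406 + 3654 + 23751 + 118755 + 475020 + 1560780 = 2182396.

2182396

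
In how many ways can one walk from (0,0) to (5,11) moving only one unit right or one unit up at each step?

4368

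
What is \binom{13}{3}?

286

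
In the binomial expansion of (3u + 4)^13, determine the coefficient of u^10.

1080832896

The general term is C(13,j)·(3u)^j·(4)^(13-j); the u^10 term has j = 10.
C(13,10) = 286.
Coefficient = C(13,10) · 3^10 · 4^3 = 286 · 59049 · 64 = 1080832896.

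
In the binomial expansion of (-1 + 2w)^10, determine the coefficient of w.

-20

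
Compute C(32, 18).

471435600

C(32,18) = C(32,14) by symmetry.
C(32,14) = (32·31·30·29·28·27·26·25·24·23·22·21·20·19) / 14! = 41098950018846720000 / 87178291200 = 471435600.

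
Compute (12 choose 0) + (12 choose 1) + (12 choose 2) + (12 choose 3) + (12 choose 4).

1 + 12 + 66 + 220 + 495 = 794.

794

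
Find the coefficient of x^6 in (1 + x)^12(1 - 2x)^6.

-480

Coefficient of x^6 = Σ_{j} C(12,j)·1^j·C(6,6-j)·(-2)^(6-j) for j from 0 to 6.
= 64 + (-2304) + 15840 + (-35200) + 29700 + (-9504) + 924 = -480.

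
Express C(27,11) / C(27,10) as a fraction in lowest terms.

17/11

C(n,k+1)/C(n,k) = (n−k)/(k+1) = (27−10)/(10+1) = 17/11.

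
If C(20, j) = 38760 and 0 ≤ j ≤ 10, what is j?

6

C(20,j) increases on 0 ≤ j ≤ 10. C(20,5) = 15504 and C(20,6) = 38760, so j = 6.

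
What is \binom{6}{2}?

15

C(6,2) = (6·5) / 2! = 30 / 2 = 15.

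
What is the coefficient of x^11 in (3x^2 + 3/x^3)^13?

455976378

General term: C(13,j)·(3x^2)^j·(3/x^3)^(13-j), with x-exponent 2j − 3(13−j) = 5j − 39.
Set 5j − 39 = 11: j = 10.
C(13,10) = 286; 3^10 = 59049; 3^3 = 27.
Coefficient = 286 · 59049 · 27 = 455976378.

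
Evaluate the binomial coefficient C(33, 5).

237336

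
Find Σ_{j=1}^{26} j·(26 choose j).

872415232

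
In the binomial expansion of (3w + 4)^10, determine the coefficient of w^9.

The general term is C(10,j)·(3w)^j·(4)^(10-j); the w^9 term has j = 9.
C(10,9) = 10.
Coefficient = C(10,9) · 3^9 · 4^1 = 10 · 19683 · 4 = 787320.

787320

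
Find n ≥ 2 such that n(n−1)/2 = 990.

45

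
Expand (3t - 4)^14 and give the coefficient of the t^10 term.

15131660544

The general term is C(14,j)·(3t)^j·(-4)^(14-j); the t^10 term has j = 10.
C(14,10) = 1001.
Coefficient = C(14,10) · 3^10 · (-4)^4 = 1001 · 59049 · 256 = 15131660544.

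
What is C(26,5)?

65780

C(26,5) = (26·25·24·23·22) / 5! = 7893600 / 120 = 65780.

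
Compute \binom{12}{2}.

C(12,2) = (12·11) / 2! = 132 / 2 = 66.

66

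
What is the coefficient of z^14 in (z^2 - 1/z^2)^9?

-9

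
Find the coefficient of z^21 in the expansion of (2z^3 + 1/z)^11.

42240

General term: C(11,j)·(2z^3)^j·(1/z)^(11-j), with z-exponent 3j − 1(11−j) = 4j − 11.
Set 4j − 11 = 21: j = 8.
C(11,8) = 165; 2^8 = 256; 1^3 = 1.
Coefficient = 165 · 256 · 1 = 42240.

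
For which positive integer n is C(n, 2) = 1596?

57

n(n−1)/2 = 1596 ⇒ n(n−1) = 3192. Since 57·56 = 3192, n = 57.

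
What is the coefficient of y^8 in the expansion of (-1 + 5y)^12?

The general term is C(12,j)·(-1)^j·(5y)^(12-j); the y^8 term has j = 4.
C(12,4) = 495.
Coefficient = C(12,4) · 5^8 = 495 · 390625 = 193359375.

193359375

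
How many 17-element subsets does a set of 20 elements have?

1140

C(20,17) = C(20,3) by symmetry.
C(20,3) = (20·19·18) / 3! = 6840 / 6 = 1140.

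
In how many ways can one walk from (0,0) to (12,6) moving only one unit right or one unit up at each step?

Each path is a sequence of 18 steps with 12 rights: C(18,12) = 18564.

18564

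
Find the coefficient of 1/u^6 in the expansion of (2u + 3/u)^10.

General term: C(10,j)·(2u)^j·(3/u)^(10-j), with u-exponent 1j − 1(10−j) = 2j − 10.
Set 2j − 10 = -6: j = 2.
C(10,2) = 45; 2^2 = 4; 3^8 = 6561.
Coefficient = 45 · 4 · 6561 = 1180980.

1180980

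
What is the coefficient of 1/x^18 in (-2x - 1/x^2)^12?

264

General term: C(12,j)·(-2x)^j·(-1/x^2)^(12-j), with x-exponent 1j − 2(12−j) = 3j − 24.
Set 3j − 24 = -18: j = 2.
C(12,2) = 66; (-2)^2 = 4; (-1)^10 = 1.
Coefficient = 66 · 4 · 1 = 264.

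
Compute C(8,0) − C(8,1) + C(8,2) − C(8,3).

-35

The partial alternating sum Σ_{k=0}^{3} (−1)^k C(8,k) = (−1)^3 C(7,3) = -35.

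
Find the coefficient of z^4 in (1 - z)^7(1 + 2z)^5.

45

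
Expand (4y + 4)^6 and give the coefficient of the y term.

24576

The general term is C(6,j)·(4y)^j·(4)^(6-j); the y^1 term has j = 1.
C(6,1) = 6.
Coefficient = C(6,1) · 4^1 · 4^5 = 6 · 4 · 1024 = 24576.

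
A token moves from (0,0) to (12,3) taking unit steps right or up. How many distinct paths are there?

455

Each path is a sequence of 15 steps with 12 rights: C(15,12) = 455.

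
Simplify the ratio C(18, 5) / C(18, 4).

C(n,k+1)/C(n,k) = (n−k)/(k+1) = (18−4)/(4+1) = 14/5.

14/5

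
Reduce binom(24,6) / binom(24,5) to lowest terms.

19/6

C(n,k+1)/C(n,k) = (n−k)/(k+1) = (24−5)/(5+1) = 19/6.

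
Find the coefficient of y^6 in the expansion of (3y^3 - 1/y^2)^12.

General term: C(12,j)·(3y^3)^j·(-1/y^2)^(12-j), with y-exponent 3j − 2(12−j) = 5j − 24.
Set 5j − 24 = 6: j = 6.
C(12,6) = 924; 3^6 = 729; (-1)^6 = 1.
Coefficient = 924 · 729 · 1 = 673596.

673596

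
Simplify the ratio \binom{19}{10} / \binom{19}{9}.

C(n,k+1)/C(n,k) = (n−k)/(k+1) = (19−9)/(9+1) = 10/10 = 1.

1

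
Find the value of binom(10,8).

C(10,8) = C(10,2) by symmetry.
C(10,2) = (10·9) / 2! = 90 / 2 = 45.

45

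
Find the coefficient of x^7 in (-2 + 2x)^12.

-3244032

The general term is C(12,j)·(-2)^j·(2x)^(12-j); the x^7 term has j = 5.
C(12,5) = 792.
Coefficient = C(12,5) · (-2)^5 · 2^7 = 792 · (-32) · 128 = -3244032.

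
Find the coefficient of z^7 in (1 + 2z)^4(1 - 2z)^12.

Coefficient of z^7 = Σ_{j} C(4,j)·2^j·C(12,7-j)·(-2)^(7-j) for j from 0 to 4.
= (-101376) + 473088 + (-608256) + 253440 + (-28160) = -11264.

-11264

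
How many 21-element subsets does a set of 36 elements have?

5567902560

C(36,21) = C(36,15) by symmetry.
C(36,15) = (36·35·34·33·32·31·30·29·28·27·26·25·24·23·22) / 15! = 7281003461233582080000 / 1307674368000 = 5567902560.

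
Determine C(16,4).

C(16,4) = (16·15·14·13) / 4! = 43680 / 24 = 1820.

1820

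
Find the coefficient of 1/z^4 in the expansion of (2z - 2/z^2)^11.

General term: C(11,j)·(2z)^j·(-2/z^2)^(11-j), with z-exponent 1j − 2(11−j) = 3j − 22.
Set 3j − 22 = -4: j = 6.
C(11,6) = 462; 2^6 = 64; (-2)^5 = -32.
Coefficient = 462 · 64 · (-32) = -946176.

-946176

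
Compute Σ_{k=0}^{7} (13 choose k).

5812

1 + 13 + 78 + 286 + 715 + 1287 + 1716 + 1716 = 5812.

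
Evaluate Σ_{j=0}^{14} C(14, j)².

40116600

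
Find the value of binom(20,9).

C(20,9) = (20·19·18·17·16·15·14·13·12) / 9! = 60949324800 / 362880 = 167960.

167960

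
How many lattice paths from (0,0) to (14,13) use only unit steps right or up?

Each path is a sequence of 27 steps with 14 rights: C(27,14) = 20058300.

20058300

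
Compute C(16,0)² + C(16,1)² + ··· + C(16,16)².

Σ C(16,j)² is the coefficient of x^16 in (1+x)^16(1+x)^16 = (1+x)^32, i.e. C(32,16) = 601080390.

601080390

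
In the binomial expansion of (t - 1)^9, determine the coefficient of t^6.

The general term is C(9,j)·(t)^j·(-1)^(9-j); the t^6 term has j = 6.
C(9,6) = 84.
Coefficient = C(9,6) · (-1)^3 = 84 · (-1) = -84.

-84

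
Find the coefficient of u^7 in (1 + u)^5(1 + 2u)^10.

Coefficient of u^7 = Σ_{j} C(5,j)·1^j·C(10,7-j)·2^(7-j) for j from 0 to 5.
= 15360 + 67200 + 80640 + 33600 + 4800 + 180 = 201780.

201780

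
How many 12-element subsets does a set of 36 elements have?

1251677700

C(36,12) = (36·35·34·33·32·31·30·29·28·27·26·25) / 12! = 599555620984320000 / 479001600 = 1251677700.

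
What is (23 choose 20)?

1771

C(23,20) = C(23,3) by symmetry.
C(23,3) = (23·22·21) / 3! = 10626 / 6 = 1771.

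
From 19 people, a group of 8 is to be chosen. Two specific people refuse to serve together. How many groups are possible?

63206

All 8-subsets: C(19,8) = 75582. Those containing both fixed elements: C(17,6) = 12376.
75582 − 12376 = 63206.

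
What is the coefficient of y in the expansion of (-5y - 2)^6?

The general term is C(6,j)·(-5y)^j·(-2)^(6-j); the y^1 term has j = 1.
C(6,1) = 6.
Coefficient = C(6,1) · (-5)^1 · (-2)^5 = 6 · (-5) · (-32) = 960.

960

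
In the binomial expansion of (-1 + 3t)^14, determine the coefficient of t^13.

-22320522

The general term is C(14,j)·(-1)^j·(3t)^(14-j); the t^13 term has j = 1.
C(14,1) = 14.
Coefficient = C(14,1) · (-1)^1 · 3^13 = 14 · (-1) · 1594323 = -22320522.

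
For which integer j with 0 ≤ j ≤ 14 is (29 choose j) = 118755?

5

C(29,j) increases on 0 ≤ j ≤ 14. C(29,4) = 23751 and C(29,5) = 118755, so j = 5.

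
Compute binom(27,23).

17550

C(27,23) = C(27,4) by symmetry.
C(27,4) = (27·26·25·24) / 4! = 421200 / 24 = 17550.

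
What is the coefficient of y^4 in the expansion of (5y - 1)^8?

43750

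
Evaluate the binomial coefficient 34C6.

C(34,6) = (34·33·32·31·30·29) / 6! = 968330880 / 720 = 1344904.

1344904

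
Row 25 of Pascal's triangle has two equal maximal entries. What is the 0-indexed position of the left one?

12

For odd n = 25, C(25,k) peaks at k = (n−1)/2 and (n+1)/2; the lesser is 12.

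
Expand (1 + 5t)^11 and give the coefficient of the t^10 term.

107421875

The general term is C(11,j)·(1)^j·(5t)^(11-j); the t^10 term has j = 1.
C(11,1) = 11.
Coefficient = C(11,1) · 5^10 = 11 · 9765625 = 107421875.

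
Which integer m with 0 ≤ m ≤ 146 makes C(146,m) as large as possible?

C(146,m) is maximized at m = 146/2 = 73.

73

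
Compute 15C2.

105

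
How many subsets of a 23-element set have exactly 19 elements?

Choose the 19 positions: C(23,19) = 8855.

8855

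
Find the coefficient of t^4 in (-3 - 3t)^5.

The general term is C(5,j)·(-3)^j·(-3t)^(5-j); the t^4 term has j = 1.
C(5,1) = 5.
Coefficient = C(5,1) · (-3)^1 · (-3)^4 = 5 · (-3) · 81 = -1215.

-1215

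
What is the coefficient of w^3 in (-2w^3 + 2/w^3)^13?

-14057472

General term: C(13,j)·(-2w^3)^j·(2/w^3)^(13-j), with w-exponent 3j − 3(13−j) = 6j − 39.
Set 6j − 39 = 3: j = 7.
C(13,7) = 1716; (-2)^7 = -128; 2^6 = 64.
Coefficient = 1716 · (-128) · 64 = -14057472.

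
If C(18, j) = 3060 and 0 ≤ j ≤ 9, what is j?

C(18,j) increases on 0 ≤ j ≤ 9. C(18,3) = 816 and C(18,4) = 3060, so j = 4.

4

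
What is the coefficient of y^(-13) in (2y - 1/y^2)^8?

General term: C(8,j)·(2y)^j·(-1/y^2)^(8-j), with y-exponent 1j − 2(8−j) = 3j − 16.
Set 3j − 16 = -13: j = 1.
C(8,1) = 8; 2^1 = 2; (-1)^7 = -1.
Coefficient = 8 · 2 · (-1) = -16.

-16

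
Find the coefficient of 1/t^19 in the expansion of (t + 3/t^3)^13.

General term: C(13,j)·(t)^j·(3/t^3)^(13-j), with t-exponent 1j − 3(13−j) = 4j − 39.
Set 4j − 39 = -19: j = 5.
C(13,5) = 1287; 1^5 = 1; 3^8 = 6561.
Coefficient = 1287 · 1 · 6561 = 8444007.

8444007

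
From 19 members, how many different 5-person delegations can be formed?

11628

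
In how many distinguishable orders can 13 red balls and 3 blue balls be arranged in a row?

560

Choose positions for the red balls: C(16,13) = 560.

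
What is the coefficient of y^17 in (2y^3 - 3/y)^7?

-1344

General term: C(7,j)·(2y^3)^j·(-3/y)^(7-j), with y-exponent 3j − 1(7−j) = 4j − 7.
Set 4j − 7 = 17: j = 6.
C(7,6) = 7; 2^6 = 64; (-3)^1 = -3.
Coefficient = 7 · 64 · (-3) = -1344.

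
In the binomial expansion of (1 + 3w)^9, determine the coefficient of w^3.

The general term is C(9,j)·(1)^j·(3w)^(9-j); the w^3 term has j = 6.
C(9,6) = 84.
Coefficient = C(9,6) · 3^3 = 84 · 27 = 2268.

2268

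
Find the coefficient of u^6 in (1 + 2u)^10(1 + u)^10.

403530

Coefficient of u^6 = Σ_{j} C(10,j)·2^j·C(10,6-j)·1^(6-j) for j from 0 to 6.
= 210 + 5040 + 37800 + 115200 + 151200 + 80640 + 13440 = 403530.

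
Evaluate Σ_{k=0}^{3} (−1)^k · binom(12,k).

The partial alternating sum Σ_{k=0}^{3} (−1)^k C(12,k) = (−1)^3 C(11,3) = -165.

-165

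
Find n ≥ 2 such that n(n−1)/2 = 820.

41

n(n−1)/2 = 820 ⇒ n(n−1) = 1640. Since 41·40 = 1640, n = 41.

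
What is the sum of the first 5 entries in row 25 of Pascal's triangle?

15276

1 + 25 + 300 + 2300 + 12650 = 15276.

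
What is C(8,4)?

70

C(8,4) = (8·7·6·5) / 4! = 1680 / 24 = 70.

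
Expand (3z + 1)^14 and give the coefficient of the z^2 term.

819

The general term is C(14,j)·(3z)^j·(1)^(14-j); the z^2 term has j = 2.
C(14,2) = 91.
Coefficient = C(14,2) · 3^2 = 91 · 9 = 819.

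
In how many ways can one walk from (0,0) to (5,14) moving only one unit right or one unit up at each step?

Each path is a sequence of 19 steps with 5 rights: C(19,5) = 11628.

11628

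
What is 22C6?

74613

C(22,6) = (22·21·20·19·18·17) / 6! = 53721360 / 720 = 74613.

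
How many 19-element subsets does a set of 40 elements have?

C(40,19) = (40·39·38·37·36·35·34·33·32·31·30·29·28·27·26·25·24·23·22) / 19! = 15969861751731289590988800000 / 121645100408832000 = 131282408400.

131282408400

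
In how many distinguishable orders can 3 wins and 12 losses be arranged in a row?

Choose positions for the wins: C(15,3) = 455.

455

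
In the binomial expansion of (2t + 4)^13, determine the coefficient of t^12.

212992

The general term is C(13,j)·(2t)^j·(4)^(13-j); the t^12 term has j = 12.
C(13,12) = 13.
Coefficient = C(13,12) · 2^12 · 4^1 = 13 · 4096 · 4 = 212992.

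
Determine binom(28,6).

376740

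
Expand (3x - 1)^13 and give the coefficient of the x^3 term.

The general term is C(13,j)·(3x)^j·(-1)^(13-j); the x^3 term has j = 3.
C(13,3) = 286.
Coefficient = C(13,3) · 3^3 = 286 · 27 = 7722.

7722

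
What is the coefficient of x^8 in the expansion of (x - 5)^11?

-20625

The general term is C(11,j)·(x)^j·(-5)^(11-j); the x^8 term has j = 8.
C(11,8) = 165.
Coefficient = C(11,8) · (-5)^3 = 165 · (-125) = -20625.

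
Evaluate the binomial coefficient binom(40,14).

23206929840

C(40,14) = (40·39·38·37·36·35·34·33·32·31·30·29·28·27) / 14! = 2023140487449489408000 / 87178291200 = 23206929840.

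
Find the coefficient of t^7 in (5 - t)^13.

The general term is C(13,j)·(5)^j·(-t)^(13-j); the t^7 term has j = 6.
C(13,6) = 1716.
Coefficient = C(13,6) · 5^6 · (-1)^7 = 1716 · 15625 · (-1) = -26812500.

-26812500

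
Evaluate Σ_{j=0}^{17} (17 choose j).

Setting x = 1 in (1+x)^17 gives Σ C(17,j) = 2^17 = 131072.

131072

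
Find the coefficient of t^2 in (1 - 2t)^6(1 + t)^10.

Coefficient of t^2 = Σ_{j} C(6,j)·(-2)^j·C(10,2-j)·1^(2-j) for j from 0 to 2.
= 45 + (-120) + 60 = -15.

-15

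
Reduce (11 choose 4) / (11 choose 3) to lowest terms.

2

C(n,k+1)/C(n,k) = (n−k)/(k+1) = (11−3)/(3+1) = 8/4 = 2.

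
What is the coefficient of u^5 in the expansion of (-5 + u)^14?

The general term is C(14,j)·(-5)^j·(u)^(14-j); the u^5 term has j = 9.
C(14,9) = 2002.
Coefficient = C(14,9) · (-5)^9 = 2002 · (-1953125) = -3910156250.

-3910156250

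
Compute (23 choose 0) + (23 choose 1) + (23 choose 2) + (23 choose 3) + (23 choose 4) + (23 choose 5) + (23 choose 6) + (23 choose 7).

390656

1 + 23 + 253 + 1771 + 8855 + 33649 + 100947 + 245157 = 390656.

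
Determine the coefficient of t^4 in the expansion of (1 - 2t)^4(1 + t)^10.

26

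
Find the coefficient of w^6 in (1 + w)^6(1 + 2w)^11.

227305

Coefficient of w^6 = Σ_{j} C(6,j)·1^j·C(11,6-j)·2^(6-j) for j from 0 to 6.
= 29568 + 88704 + 79200 + 26400 + 3300 + 132 + 1 = 227305.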